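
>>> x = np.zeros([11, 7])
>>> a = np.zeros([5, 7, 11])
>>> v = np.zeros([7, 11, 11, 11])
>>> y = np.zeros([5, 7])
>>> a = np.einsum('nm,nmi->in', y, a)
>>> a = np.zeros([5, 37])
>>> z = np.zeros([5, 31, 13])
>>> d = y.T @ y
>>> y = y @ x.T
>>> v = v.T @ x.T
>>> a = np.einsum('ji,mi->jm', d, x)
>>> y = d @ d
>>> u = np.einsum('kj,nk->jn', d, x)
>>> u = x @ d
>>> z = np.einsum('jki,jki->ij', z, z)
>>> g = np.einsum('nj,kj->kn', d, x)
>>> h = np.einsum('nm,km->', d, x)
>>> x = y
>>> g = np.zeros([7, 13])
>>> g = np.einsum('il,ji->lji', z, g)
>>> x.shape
(7, 7)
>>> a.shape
(7, 11)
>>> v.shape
(11, 11, 11, 11)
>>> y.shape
(7, 7)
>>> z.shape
(13, 5)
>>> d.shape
(7, 7)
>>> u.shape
(11, 7)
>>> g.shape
(5, 7, 13)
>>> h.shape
()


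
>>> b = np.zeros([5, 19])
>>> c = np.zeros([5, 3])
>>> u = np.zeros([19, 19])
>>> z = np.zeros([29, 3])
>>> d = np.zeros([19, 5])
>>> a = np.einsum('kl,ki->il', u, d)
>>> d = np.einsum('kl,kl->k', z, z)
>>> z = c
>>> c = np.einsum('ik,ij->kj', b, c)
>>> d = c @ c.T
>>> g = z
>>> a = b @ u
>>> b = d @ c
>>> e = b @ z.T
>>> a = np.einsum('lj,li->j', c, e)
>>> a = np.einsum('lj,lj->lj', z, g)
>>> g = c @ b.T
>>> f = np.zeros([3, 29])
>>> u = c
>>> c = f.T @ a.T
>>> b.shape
(19, 3)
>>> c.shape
(29, 5)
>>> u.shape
(19, 3)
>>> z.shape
(5, 3)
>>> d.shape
(19, 19)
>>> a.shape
(5, 3)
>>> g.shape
(19, 19)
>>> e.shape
(19, 5)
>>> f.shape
(3, 29)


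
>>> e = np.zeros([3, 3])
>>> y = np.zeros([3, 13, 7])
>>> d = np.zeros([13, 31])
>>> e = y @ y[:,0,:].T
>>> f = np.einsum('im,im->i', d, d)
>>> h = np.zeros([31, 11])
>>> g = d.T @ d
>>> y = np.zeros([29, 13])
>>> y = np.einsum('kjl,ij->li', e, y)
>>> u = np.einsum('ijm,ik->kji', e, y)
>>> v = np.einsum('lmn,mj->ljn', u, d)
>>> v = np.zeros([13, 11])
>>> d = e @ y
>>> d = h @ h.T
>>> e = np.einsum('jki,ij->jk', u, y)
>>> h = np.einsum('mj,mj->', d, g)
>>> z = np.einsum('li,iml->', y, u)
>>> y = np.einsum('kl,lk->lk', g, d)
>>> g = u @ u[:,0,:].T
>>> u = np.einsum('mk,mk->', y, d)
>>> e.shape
(29, 13)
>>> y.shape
(31, 31)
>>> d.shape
(31, 31)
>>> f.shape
(13,)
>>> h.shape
()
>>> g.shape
(29, 13, 29)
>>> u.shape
()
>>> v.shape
(13, 11)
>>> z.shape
()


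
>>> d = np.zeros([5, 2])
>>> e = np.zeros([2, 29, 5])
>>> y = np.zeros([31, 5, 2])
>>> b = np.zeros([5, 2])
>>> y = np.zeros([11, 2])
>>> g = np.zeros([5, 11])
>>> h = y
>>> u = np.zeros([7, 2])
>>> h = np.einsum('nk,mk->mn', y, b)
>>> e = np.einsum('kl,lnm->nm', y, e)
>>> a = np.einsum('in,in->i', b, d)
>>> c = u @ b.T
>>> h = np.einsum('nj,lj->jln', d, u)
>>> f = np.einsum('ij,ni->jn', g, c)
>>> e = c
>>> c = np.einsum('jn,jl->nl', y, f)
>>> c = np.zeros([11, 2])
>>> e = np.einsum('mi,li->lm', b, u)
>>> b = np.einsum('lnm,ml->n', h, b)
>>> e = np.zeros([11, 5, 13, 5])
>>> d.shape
(5, 2)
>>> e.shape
(11, 5, 13, 5)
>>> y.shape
(11, 2)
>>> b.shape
(7,)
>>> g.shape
(5, 11)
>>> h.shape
(2, 7, 5)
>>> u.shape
(7, 2)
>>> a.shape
(5,)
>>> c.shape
(11, 2)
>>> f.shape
(11, 7)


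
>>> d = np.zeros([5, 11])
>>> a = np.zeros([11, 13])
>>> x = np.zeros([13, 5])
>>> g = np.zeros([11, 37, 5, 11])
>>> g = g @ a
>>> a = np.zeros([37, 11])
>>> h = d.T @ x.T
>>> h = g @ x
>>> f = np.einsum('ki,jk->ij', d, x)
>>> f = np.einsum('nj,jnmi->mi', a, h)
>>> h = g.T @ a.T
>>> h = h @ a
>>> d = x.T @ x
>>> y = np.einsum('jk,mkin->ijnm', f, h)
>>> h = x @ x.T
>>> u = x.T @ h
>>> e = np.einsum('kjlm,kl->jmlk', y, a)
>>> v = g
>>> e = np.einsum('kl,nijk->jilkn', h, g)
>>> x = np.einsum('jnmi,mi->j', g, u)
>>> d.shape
(5, 5)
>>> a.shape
(37, 11)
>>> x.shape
(11,)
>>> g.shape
(11, 37, 5, 13)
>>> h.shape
(13, 13)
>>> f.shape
(5, 5)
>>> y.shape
(37, 5, 11, 13)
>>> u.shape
(5, 13)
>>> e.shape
(5, 37, 13, 13, 11)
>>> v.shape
(11, 37, 5, 13)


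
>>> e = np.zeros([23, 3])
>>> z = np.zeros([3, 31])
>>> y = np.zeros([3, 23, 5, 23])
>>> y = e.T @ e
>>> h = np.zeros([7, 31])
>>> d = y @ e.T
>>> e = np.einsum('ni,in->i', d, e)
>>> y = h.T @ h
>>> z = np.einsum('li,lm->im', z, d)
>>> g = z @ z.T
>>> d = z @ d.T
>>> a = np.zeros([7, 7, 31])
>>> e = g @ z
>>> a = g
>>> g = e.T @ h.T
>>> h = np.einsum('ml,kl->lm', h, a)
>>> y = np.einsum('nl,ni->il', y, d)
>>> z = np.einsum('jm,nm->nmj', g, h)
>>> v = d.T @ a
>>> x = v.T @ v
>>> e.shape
(31, 23)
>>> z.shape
(31, 7, 23)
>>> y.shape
(3, 31)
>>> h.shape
(31, 7)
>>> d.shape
(31, 3)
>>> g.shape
(23, 7)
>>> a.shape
(31, 31)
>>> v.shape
(3, 31)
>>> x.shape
(31, 31)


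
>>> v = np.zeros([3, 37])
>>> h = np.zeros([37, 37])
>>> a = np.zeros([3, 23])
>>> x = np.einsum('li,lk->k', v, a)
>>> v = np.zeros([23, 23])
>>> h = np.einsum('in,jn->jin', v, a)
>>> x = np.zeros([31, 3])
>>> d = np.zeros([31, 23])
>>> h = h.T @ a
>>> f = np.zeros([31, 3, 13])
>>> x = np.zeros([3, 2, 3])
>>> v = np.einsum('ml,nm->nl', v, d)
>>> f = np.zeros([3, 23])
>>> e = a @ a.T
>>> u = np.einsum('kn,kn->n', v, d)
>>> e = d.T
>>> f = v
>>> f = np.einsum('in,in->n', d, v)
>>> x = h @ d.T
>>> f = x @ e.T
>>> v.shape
(31, 23)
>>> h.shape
(23, 23, 23)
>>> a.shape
(3, 23)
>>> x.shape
(23, 23, 31)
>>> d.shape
(31, 23)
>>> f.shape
(23, 23, 23)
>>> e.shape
(23, 31)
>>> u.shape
(23,)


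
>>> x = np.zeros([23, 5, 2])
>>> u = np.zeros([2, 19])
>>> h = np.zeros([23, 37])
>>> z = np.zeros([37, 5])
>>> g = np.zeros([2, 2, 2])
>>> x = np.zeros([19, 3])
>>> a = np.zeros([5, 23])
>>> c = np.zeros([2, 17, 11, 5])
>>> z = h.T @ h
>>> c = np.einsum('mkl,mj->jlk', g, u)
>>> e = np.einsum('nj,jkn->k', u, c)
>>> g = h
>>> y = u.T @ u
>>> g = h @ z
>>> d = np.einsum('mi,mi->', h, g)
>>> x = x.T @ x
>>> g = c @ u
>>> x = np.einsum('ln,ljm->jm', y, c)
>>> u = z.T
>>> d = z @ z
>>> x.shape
(2, 2)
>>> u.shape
(37, 37)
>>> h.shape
(23, 37)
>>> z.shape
(37, 37)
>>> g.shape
(19, 2, 19)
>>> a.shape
(5, 23)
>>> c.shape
(19, 2, 2)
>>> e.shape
(2,)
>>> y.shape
(19, 19)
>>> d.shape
(37, 37)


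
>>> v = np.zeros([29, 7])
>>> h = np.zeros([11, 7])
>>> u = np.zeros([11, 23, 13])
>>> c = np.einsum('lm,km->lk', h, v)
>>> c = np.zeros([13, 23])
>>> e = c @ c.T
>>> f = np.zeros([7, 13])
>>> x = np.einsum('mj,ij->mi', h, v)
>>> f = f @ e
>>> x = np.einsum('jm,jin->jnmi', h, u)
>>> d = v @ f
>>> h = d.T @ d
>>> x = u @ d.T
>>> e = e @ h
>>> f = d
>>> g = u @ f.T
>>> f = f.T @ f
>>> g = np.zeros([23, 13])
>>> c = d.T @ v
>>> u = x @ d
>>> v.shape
(29, 7)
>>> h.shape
(13, 13)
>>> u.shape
(11, 23, 13)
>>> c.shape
(13, 7)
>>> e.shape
(13, 13)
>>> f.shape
(13, 13)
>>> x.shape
(11, 23, 29)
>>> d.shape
(29, 13)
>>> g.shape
(23, 13)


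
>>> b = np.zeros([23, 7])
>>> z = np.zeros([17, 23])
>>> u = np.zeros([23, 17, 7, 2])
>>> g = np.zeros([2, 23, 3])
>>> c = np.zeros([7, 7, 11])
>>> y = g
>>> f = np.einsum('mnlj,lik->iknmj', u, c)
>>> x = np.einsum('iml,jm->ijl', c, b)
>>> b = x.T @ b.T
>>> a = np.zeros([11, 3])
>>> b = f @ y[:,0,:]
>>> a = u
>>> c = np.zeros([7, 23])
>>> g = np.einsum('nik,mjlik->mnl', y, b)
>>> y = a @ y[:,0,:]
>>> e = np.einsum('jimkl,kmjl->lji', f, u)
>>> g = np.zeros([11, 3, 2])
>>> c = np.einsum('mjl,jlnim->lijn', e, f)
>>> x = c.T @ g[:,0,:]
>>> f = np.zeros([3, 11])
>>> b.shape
(7, 11, 17, 23, 3)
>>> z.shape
(17, 23)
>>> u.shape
(23, 17, 7, 2)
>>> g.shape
(11, 3, 2)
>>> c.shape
(11, 23, 7, 17)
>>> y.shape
(23, 17, 7, 3)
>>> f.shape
(3, 11)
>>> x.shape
(17, 7, 23, 2)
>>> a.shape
(23, 17, 7, 2)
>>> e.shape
(2, 7, 11)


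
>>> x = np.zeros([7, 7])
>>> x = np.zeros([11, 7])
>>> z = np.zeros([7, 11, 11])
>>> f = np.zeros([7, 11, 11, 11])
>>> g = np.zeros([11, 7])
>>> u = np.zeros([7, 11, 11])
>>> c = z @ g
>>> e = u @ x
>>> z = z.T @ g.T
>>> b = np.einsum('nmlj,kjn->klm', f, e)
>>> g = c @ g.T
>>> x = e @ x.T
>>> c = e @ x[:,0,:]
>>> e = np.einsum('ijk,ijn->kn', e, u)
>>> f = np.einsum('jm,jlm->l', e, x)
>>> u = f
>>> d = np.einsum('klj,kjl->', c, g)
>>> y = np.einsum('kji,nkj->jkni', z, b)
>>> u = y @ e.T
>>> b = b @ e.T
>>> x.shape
(7, 11, 11)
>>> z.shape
(11, 11, 11)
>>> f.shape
(11,)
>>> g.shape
(7, 11, 11)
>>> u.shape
(11, 11, 7, 7)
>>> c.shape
(7, 11, 11)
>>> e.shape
(7, 11)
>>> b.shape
(7, 11, 7)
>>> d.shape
()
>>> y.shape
(11, 11, 7, 11)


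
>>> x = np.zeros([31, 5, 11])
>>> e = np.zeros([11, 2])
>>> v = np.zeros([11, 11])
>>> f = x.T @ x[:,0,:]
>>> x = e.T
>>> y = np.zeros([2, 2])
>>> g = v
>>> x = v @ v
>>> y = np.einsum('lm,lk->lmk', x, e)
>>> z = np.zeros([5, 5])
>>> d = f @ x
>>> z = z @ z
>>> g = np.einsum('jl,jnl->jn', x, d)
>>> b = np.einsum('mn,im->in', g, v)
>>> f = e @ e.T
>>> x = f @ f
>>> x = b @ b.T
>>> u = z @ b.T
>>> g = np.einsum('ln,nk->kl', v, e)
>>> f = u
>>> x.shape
(11, 11)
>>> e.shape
(11, 2)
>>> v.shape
(11, 11)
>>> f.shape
(5, 11)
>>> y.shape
(11, 11, 2)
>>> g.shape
(2, 11)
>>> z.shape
(5, 5)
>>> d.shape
(11, 5, 11)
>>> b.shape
(11, 5)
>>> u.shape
(5, 11)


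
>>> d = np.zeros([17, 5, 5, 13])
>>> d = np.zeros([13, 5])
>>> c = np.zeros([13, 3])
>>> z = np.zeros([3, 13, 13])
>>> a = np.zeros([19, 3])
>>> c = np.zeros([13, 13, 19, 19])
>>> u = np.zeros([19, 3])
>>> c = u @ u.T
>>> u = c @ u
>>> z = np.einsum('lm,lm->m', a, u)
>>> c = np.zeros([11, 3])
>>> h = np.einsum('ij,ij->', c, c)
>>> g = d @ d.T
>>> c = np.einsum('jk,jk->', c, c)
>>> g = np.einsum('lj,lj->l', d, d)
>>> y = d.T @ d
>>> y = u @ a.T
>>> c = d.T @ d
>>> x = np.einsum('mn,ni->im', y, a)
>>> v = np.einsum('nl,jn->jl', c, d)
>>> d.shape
(13, 5)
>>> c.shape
(5, 5)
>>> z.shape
(3,)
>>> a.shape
(19, 3)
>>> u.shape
(19, 3)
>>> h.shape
()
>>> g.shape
(13,)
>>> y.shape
(19, 19)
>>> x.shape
(3, 19)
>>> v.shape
(13, 5)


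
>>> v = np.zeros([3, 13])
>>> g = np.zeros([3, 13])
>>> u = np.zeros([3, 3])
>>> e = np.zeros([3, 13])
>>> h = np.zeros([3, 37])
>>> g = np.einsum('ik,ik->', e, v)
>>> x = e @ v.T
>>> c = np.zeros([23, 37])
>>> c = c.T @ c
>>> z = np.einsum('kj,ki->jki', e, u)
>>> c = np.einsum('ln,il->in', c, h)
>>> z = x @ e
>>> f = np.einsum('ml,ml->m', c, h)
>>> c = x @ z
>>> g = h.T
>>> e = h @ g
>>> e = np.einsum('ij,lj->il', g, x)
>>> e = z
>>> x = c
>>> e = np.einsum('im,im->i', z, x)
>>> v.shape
(3, 13)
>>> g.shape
(37, 3)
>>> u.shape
(3, 3)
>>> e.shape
(3,)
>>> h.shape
(3, 37)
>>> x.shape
(3, 13)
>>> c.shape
(3, 13)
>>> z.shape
(3, 13)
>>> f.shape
(3,)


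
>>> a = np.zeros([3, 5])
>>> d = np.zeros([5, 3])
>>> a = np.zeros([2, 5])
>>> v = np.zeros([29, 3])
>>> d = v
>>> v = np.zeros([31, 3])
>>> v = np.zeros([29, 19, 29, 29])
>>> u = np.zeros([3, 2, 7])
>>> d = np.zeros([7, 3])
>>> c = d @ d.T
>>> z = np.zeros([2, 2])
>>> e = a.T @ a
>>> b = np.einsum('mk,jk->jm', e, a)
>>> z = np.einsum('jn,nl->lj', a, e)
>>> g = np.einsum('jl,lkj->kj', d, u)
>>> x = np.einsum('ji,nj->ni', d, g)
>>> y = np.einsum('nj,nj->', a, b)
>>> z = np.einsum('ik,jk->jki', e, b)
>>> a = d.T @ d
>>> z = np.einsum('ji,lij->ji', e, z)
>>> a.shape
(3, 3)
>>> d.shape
(7, 3)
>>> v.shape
(29, 19, 29, 29)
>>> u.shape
(3, 2, 7)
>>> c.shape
(7, 7)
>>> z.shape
(5, 5)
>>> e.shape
(5, 5)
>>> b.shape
(2, 5)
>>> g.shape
(2, 7)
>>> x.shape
(2, 3)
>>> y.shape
()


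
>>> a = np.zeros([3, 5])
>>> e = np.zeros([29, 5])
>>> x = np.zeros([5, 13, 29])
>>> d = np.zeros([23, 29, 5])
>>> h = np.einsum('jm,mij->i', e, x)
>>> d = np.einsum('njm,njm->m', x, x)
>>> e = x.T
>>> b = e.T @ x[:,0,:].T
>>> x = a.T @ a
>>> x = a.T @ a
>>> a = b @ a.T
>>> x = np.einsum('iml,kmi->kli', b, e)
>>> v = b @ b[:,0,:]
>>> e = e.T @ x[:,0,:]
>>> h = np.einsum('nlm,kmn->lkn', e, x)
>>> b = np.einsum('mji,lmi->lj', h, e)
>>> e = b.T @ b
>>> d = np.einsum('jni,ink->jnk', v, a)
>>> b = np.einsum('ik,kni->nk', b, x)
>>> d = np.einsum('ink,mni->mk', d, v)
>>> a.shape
(5, 13, 3)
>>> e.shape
(29, 29)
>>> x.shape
(29, 5, 5)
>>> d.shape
(5, 3)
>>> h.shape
(13, 29, 5)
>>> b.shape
(5, 29)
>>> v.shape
(5, 13, 5)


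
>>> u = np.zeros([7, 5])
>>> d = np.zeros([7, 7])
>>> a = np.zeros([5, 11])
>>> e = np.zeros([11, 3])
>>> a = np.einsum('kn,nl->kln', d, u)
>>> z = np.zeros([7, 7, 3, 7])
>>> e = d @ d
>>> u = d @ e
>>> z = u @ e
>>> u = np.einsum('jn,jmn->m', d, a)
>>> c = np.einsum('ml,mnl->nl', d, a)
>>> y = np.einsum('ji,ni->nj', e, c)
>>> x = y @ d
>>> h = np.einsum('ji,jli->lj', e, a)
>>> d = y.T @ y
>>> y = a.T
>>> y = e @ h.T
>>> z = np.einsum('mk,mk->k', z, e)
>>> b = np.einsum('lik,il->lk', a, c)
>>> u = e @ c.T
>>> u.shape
(7, 5)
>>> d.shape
(7, 7)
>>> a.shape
(7, 5, 7)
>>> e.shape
(7, 7)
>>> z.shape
(7,)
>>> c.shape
(5, 7)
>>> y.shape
(7, 5)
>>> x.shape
(5, 7)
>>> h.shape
(5, 7)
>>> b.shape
(7, 7)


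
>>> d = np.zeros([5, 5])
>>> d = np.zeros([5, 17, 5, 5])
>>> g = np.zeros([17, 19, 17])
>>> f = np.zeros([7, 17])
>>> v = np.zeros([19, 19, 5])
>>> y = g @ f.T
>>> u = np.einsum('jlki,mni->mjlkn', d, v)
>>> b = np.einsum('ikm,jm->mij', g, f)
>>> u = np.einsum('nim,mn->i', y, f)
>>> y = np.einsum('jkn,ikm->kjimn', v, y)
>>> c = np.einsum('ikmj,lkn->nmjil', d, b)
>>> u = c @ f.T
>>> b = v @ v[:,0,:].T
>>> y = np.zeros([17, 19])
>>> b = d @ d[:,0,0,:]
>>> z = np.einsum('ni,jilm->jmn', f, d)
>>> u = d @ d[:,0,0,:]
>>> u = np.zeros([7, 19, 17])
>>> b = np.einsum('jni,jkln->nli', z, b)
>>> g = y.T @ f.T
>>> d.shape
(5, 17, 5, 5)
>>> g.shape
(19, 7)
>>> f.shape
(7, 17)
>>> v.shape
(19, 19, 5)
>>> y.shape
(17, 19)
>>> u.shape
(7, 19, 17)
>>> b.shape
(5, 5, 7)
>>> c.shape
(7, 5, 5, 5, 17)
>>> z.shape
(5, 5, 7)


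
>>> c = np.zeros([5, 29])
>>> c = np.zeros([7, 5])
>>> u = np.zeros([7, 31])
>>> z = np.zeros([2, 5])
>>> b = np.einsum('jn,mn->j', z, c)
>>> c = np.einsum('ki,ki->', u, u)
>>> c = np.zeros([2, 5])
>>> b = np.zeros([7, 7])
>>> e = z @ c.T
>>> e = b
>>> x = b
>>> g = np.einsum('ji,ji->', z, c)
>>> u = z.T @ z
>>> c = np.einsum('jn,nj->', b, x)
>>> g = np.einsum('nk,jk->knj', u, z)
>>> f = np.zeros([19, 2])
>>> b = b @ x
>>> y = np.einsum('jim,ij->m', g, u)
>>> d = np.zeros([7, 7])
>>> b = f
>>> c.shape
()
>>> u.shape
(5, 5)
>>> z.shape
(2, 5)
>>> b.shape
(19, 2)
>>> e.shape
(7, 7)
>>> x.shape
(7, 7)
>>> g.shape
(5, 5, 2)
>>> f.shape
(19, 2)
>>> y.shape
(2,)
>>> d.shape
(7, 7)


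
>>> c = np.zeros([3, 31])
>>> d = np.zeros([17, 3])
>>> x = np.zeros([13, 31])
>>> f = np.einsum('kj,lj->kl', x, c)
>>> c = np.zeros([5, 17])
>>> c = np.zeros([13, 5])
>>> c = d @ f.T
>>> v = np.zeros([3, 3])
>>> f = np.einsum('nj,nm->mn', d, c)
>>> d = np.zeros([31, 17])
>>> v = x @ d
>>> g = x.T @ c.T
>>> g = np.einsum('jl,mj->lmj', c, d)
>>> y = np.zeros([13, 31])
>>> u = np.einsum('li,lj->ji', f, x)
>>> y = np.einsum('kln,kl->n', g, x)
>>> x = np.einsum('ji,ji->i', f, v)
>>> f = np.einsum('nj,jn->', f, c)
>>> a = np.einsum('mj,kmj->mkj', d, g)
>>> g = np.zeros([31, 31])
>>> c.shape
(17, 13)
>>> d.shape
(31, 17)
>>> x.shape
(17,)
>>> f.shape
()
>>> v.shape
(13, 17)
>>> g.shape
(31, 31)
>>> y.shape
(17,)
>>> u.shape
(31, 17)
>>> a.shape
(31, 13, 17)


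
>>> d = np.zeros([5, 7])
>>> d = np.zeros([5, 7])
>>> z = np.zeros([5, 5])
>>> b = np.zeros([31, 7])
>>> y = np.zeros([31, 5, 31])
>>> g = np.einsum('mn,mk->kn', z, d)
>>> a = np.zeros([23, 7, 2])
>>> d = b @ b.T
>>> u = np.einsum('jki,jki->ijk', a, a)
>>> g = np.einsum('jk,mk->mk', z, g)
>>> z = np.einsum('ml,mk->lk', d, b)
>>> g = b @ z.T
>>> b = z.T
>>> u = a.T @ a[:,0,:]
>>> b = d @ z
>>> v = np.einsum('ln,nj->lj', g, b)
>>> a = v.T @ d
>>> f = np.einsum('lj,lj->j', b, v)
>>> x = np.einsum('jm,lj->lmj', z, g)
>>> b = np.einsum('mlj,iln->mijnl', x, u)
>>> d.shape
(31, 31)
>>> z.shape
(31, 7)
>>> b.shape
(31, 2, 31, 2, 7)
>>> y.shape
(31, 5, 31)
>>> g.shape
(31, 31)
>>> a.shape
(7, 31)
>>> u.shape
(2, 7, 2)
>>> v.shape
(31, 7)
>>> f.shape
(7,)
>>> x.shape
(31, 7, 31)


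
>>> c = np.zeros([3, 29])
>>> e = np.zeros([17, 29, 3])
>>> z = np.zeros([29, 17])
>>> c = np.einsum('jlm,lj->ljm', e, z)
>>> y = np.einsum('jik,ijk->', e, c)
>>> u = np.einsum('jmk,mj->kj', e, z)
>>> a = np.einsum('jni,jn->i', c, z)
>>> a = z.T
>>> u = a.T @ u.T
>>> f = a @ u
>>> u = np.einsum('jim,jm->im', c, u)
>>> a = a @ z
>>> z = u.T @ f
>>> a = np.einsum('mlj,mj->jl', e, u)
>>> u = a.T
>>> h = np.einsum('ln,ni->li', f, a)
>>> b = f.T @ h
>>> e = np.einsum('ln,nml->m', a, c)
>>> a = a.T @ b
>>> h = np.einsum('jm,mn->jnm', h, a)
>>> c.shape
(29, 17, 3)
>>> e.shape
(17,)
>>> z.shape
(3, 3)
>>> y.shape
()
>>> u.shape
(29, 3)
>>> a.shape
(29, 29)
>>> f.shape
(17, 3)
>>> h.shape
(17, 29, 29)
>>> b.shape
(3, 29)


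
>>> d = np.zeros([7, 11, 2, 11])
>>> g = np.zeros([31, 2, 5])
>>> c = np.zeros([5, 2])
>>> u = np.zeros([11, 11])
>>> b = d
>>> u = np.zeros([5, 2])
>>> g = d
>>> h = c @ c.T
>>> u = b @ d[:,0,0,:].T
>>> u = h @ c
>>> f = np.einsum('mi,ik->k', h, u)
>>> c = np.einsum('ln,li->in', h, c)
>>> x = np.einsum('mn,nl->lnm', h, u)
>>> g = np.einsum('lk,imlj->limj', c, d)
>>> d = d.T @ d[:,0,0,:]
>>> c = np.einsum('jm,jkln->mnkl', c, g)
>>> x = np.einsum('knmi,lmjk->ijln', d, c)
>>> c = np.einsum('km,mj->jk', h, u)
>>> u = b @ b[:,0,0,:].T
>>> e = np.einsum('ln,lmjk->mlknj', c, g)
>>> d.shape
(11, 2, 11, 11)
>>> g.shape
(2, 7, 11, 11)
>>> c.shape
(2, 5)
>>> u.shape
(7, 11, 2, 7)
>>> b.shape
(7, 11, 2, 11)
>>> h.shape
(5, 5)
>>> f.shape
(2,)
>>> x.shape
(11, 7, 5, 2)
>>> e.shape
(7, 2, 11, 5, 11)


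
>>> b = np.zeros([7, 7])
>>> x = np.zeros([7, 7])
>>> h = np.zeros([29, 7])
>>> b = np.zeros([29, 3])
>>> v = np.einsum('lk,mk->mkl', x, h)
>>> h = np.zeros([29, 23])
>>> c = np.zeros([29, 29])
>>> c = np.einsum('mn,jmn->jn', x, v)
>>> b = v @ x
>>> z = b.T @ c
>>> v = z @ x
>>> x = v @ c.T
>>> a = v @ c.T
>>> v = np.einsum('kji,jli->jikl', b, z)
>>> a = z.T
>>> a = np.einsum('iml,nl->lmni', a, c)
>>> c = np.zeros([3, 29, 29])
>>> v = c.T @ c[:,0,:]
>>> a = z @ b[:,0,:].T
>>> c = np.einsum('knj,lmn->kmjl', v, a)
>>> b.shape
(29, 7, 7)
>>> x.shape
(7, 7, 29)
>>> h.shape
(29, 23)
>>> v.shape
(29, 29, 29)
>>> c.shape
(29, 7, 29, 7)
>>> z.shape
(7, 7, 7)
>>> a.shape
(7, 7, 29)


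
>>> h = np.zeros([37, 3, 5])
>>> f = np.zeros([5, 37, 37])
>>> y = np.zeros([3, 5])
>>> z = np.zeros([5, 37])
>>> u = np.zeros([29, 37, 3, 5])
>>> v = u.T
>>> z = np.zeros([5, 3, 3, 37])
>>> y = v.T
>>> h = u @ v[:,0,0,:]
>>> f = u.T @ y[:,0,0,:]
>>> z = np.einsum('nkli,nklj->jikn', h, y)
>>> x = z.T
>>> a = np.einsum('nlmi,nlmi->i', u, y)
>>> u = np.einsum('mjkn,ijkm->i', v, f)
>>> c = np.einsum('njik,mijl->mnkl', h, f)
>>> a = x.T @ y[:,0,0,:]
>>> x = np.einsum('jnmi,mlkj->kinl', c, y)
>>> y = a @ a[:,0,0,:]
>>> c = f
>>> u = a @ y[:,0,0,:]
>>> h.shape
(29, 37, 3, 29)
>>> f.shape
(5, 3, 37, 5)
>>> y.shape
(5, 29, 37, 5)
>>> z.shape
(5, 29, 37, 29)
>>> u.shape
(5, 29, 37, 5)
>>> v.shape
(5, 3, 37, 29)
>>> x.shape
(3, 5, 29, 37)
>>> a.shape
(5, 29, 37, 5)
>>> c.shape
(5, 3, 37, 5)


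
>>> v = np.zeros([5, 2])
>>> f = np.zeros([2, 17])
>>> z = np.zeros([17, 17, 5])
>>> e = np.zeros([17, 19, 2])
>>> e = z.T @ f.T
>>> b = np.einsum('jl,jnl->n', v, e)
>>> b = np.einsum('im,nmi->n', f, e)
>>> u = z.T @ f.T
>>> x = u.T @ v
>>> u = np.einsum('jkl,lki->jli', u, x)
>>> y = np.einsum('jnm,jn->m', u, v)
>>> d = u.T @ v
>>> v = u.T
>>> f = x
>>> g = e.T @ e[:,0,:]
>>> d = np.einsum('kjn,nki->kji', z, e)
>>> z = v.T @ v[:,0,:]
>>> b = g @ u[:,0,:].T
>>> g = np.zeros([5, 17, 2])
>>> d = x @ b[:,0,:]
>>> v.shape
(2, 2, 5)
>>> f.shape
(2, 17, 2)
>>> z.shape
(5, 2, 5)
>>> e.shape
(5, 17, 2)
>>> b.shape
(2, 17, 5)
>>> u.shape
(5, 2, 2)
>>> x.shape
(2, 17, 2)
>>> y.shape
(2,)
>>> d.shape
(2, 17, 5)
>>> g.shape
(5, 17, 2)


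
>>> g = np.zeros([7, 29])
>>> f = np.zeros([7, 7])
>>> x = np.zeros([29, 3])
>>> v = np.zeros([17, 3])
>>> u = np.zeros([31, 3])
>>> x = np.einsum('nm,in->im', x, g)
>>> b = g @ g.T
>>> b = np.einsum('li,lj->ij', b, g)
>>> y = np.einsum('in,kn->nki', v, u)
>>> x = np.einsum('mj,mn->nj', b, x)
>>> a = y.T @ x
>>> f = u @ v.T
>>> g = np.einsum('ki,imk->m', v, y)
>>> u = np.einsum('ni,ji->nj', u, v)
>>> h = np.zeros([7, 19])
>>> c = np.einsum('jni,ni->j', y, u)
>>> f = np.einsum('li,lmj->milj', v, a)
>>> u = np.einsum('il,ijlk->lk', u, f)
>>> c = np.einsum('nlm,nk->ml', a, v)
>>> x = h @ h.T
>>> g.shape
(31,)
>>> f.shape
(31, 3, 17, 29)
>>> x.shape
(7, 7)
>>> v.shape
(17, 3)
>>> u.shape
(17, 29)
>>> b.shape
(7, 29)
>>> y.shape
(3, 31, 17)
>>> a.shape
(17, 31, 29)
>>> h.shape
(7, 19)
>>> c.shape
(29, 31)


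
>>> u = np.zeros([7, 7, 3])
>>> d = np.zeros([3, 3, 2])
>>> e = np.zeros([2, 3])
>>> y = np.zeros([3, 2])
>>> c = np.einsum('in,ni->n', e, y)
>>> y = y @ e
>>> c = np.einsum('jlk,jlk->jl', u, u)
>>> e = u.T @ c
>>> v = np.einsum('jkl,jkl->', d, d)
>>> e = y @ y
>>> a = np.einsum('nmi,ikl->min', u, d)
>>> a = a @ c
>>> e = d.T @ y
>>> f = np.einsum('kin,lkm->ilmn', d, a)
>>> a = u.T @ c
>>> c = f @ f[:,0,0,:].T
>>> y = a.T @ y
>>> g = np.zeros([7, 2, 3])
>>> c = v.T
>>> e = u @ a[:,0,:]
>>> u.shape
(7, 7, 3)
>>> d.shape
(3, 3, 2)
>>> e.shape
(7, 7, 7)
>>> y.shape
(7, 7, 3)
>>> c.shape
()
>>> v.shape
()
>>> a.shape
(3, 7, 7)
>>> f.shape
(3, 7, 7, 2)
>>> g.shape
(7, 2, 3)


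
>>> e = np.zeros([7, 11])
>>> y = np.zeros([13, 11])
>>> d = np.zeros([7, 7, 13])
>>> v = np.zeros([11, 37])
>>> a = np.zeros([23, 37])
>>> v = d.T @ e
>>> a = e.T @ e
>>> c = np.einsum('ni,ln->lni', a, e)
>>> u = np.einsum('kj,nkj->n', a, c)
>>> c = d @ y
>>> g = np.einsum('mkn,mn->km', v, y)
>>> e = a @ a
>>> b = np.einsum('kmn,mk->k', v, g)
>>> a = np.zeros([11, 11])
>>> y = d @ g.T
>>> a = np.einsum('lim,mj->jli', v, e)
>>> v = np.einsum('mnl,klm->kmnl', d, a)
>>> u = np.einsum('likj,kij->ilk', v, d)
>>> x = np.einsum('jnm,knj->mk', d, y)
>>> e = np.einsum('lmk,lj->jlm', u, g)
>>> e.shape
(13, 7, 11)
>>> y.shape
(7, 7, 7)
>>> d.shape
(7, 7, 13)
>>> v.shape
(11, 7, 7, 13)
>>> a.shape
(11, 13, 7)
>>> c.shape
(7, 7, 11)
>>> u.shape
(7, 11, 7)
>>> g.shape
(7, 13)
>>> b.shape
(13,)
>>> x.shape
(13, 7)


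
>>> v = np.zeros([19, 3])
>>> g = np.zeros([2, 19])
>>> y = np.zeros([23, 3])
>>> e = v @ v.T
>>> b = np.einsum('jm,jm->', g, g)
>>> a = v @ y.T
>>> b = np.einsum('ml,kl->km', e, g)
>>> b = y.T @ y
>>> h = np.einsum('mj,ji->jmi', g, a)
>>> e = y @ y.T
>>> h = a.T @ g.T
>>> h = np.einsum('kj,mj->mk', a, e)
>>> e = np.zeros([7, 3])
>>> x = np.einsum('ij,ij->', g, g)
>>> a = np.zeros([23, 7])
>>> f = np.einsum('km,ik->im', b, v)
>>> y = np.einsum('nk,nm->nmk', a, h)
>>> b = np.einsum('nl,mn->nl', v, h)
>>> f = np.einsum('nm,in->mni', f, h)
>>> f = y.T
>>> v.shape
(19, 3)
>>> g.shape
(2, 19)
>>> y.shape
(23, 19, 7)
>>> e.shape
(7, 3)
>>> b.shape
(19, 3)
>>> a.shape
(23, 7)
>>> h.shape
(23, 19)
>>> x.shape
()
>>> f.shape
(7, 19, 23)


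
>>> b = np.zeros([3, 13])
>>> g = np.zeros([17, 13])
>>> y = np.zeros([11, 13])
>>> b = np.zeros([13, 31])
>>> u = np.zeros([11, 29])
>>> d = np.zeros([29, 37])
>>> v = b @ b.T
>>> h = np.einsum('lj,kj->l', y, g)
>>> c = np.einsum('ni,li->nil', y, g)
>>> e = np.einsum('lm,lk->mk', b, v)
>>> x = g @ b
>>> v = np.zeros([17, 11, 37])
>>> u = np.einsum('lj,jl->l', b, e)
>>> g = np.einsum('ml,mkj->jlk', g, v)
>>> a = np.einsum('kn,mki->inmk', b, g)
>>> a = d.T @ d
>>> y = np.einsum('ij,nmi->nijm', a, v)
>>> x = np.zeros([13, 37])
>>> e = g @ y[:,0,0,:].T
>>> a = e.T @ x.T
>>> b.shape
(13, 31)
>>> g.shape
(37, 13, 11)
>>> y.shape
(17, 37, 37, 11)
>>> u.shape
(13,)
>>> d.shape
(29, 37)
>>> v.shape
(17, 11, 37)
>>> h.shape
(11,)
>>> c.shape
(11, 13, 17)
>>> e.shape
(37, 13, 17)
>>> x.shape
(13, 37)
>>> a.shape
(17, 13, 13)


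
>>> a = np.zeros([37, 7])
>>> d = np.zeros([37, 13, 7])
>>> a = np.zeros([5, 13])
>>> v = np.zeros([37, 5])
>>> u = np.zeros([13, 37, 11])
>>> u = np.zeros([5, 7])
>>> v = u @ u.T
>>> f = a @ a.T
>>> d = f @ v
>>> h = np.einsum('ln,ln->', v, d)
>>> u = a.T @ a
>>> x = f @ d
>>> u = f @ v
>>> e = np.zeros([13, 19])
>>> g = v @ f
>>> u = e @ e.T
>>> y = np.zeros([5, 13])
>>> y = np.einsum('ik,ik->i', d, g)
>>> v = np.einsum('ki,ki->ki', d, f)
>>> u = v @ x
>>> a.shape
(5, 13)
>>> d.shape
(5, 5)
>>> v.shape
(5, 5)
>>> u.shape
(5, 5)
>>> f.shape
(5, 5)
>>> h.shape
()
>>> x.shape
(5, 5)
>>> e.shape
(13, 19)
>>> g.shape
(5, 5)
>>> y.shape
(5,)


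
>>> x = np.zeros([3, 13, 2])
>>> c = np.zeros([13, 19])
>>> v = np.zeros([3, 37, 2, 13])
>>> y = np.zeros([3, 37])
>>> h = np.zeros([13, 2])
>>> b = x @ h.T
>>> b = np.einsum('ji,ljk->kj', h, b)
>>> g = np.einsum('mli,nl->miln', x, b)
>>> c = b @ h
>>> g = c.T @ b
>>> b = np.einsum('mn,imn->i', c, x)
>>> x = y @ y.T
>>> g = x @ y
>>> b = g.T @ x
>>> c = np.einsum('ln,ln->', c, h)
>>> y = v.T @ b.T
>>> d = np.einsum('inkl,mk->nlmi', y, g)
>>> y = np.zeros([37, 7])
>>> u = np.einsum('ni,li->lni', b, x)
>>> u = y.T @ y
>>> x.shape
(3, 3)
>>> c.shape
()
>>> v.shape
(3, 37, 2, 13)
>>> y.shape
(37, 7)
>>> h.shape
(13, 2)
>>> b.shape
(37, 3)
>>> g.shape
(3, 37)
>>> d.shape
(2, 37, 3, 13)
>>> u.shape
(7, 7)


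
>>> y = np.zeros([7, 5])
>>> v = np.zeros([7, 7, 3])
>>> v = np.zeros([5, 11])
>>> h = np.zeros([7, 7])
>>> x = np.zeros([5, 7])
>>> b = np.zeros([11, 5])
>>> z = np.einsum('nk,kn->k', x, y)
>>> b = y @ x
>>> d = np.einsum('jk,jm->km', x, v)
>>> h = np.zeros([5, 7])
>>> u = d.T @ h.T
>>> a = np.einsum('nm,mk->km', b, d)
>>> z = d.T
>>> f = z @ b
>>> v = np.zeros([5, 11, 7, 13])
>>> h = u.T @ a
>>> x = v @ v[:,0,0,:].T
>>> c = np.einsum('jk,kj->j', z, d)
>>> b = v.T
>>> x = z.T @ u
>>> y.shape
(7, 5)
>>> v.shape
(5, 11, 7, 13)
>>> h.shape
(5, 7)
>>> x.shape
(7, 5)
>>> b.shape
(13, 7, 11, 5)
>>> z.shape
(11, 7)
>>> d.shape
(7, 11)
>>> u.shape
(11, 5)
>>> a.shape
(11, 7)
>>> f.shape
(11, 7)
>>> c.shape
(11,)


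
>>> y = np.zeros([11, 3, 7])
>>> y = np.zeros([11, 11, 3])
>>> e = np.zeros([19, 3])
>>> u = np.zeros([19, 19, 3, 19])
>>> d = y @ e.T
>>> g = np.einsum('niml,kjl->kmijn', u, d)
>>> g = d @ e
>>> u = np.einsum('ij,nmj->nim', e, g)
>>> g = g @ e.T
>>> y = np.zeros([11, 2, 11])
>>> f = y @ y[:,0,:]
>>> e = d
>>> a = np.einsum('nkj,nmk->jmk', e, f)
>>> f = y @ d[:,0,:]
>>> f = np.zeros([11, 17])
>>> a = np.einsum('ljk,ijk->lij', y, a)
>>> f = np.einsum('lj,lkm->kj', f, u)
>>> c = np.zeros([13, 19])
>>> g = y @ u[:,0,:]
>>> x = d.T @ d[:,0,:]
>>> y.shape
(11, 2, 11)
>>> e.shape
(11, 11, 19)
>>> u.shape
(11, 19, 11)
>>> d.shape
(11, 11, 19)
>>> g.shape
(11, 2, 11)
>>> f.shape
(19, 17)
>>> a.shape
(11, 19, 2)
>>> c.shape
(13, 19)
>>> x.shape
(19, 11, 19)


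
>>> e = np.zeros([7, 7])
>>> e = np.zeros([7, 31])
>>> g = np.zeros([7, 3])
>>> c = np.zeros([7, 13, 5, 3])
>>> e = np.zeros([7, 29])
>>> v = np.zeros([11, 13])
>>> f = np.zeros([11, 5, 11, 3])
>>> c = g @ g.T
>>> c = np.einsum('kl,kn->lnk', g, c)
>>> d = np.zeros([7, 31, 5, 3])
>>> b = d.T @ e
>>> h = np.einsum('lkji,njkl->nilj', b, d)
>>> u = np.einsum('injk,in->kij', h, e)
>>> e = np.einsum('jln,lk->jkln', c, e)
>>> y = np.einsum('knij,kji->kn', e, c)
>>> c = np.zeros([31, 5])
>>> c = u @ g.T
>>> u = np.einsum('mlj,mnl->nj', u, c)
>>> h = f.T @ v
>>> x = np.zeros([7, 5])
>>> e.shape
(3, 29, 7, 7)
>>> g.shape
(7, 3)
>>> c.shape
(31, 7, 7)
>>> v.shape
(11, 13)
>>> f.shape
(11, 5, 11, 3)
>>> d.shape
(7, 31, 5, 3)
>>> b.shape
(3, 5, 31, 29)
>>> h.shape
(3, 11, 5, 13)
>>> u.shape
(7, 3)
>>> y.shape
(3, 29)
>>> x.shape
(7, 5)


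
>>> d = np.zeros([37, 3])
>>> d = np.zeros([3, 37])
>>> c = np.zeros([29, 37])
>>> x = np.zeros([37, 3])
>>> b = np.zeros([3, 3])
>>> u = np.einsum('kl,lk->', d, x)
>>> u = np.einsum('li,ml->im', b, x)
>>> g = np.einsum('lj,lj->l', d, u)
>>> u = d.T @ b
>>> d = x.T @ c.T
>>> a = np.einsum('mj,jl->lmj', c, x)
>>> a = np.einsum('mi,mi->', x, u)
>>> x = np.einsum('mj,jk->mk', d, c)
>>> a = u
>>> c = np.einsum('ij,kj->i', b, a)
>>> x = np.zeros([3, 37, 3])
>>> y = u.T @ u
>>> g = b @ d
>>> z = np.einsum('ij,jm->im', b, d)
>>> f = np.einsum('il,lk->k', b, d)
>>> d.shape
(3, 29)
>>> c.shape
(3,)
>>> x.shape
(3, 37, 3)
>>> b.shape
(3, 3)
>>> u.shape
(37, 3)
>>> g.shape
(3, 29)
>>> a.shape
(37, 3)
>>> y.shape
(3, 3)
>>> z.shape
(3, 29)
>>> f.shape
(29,)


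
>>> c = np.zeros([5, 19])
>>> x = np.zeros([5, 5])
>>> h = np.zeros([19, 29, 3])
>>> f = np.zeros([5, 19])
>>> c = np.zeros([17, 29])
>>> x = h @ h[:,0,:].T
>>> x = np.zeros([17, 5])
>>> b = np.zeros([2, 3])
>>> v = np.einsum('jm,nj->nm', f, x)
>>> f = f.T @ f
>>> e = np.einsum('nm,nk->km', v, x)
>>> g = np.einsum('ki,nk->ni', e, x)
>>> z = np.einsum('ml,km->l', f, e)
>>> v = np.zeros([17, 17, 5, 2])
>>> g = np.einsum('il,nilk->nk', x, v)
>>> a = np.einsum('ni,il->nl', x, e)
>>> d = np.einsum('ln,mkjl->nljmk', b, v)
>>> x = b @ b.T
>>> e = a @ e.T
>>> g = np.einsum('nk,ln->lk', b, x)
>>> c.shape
(17, 29)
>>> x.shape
(2, 2)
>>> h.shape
(19, 29, 3)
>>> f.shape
(19, 19)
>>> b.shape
(2, 3)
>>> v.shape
(17, 17, 5, 2)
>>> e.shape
(17, 5)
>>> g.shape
(2, 3)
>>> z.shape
(19,)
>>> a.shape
(17, 19)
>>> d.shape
(3, 2, 5, 17, 17)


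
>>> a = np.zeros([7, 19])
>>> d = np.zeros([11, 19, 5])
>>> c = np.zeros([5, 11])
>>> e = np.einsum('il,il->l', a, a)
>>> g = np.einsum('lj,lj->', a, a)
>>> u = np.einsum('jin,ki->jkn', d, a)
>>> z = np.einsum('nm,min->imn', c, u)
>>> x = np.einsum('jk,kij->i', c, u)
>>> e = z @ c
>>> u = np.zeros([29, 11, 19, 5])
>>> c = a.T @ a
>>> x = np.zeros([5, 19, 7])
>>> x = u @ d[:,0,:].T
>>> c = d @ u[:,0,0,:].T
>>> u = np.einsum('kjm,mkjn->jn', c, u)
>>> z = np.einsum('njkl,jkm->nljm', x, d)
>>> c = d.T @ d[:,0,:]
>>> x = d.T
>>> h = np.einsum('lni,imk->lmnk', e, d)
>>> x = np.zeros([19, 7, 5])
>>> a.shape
(7, 19)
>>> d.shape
(11, 19, 5)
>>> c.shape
(5, 19, 5)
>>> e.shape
(7, 11, 11)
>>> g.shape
()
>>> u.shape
(19, 5)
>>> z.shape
(29, 11, 11, 5)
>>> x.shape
(19, 7, 5)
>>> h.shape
(7, 19, 11, 5)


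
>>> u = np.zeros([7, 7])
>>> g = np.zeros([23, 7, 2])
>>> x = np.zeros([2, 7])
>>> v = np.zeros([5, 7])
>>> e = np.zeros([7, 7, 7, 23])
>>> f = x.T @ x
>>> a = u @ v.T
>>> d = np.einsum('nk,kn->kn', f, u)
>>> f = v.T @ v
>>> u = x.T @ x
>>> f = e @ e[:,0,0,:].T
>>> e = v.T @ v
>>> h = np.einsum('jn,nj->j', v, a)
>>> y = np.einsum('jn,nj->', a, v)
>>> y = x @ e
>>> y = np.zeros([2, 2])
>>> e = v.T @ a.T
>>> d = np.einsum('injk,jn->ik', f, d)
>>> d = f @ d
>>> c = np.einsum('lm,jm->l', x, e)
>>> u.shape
(7, 7)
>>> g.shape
(23, 7, 2)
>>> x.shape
(2, 7)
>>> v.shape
(5, 7)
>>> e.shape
(7, 7)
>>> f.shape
(7, 7, 7, 7)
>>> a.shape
(7, 5)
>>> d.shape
(7, 7, 7, 7)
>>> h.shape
(5,)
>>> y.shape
(2, 2)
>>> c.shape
(2,)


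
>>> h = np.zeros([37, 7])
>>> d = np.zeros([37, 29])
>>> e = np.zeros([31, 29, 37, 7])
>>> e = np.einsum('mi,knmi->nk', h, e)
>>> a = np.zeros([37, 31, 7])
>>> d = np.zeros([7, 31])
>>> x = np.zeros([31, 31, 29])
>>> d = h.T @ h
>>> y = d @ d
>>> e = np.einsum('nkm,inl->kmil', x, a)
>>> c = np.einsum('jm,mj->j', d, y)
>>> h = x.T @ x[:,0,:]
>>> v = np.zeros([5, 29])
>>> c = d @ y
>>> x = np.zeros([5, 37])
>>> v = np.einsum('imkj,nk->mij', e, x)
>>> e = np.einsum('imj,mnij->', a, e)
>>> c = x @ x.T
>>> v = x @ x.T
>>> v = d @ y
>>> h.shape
(29, 31, 29)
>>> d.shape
(7, 7)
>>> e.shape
()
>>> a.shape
(37, 31, 7)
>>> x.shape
(5, 37)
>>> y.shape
(7, 7)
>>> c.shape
(5, 5)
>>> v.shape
(7, 7)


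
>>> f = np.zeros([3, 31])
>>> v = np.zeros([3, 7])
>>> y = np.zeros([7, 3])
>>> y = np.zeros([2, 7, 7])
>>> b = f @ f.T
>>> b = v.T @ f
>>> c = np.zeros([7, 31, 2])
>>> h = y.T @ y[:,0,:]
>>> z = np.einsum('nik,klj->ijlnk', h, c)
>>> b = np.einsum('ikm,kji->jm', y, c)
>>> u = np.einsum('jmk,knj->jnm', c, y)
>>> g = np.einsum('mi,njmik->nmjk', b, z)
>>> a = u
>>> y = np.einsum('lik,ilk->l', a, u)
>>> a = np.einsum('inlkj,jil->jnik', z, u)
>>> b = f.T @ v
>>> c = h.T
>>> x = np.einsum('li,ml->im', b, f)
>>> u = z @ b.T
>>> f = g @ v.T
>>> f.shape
(7, 31, 2, 3)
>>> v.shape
(3, 7)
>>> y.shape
(7,)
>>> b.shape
(31, 7)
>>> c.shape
(7, 7, 7)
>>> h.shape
(7, 7, 7)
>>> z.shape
(7, 2, 31, 7, 7)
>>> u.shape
(7, 2, 31, 7, 31)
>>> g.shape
(7, 31, 2, 7)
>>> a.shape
(7, 2, 7, 7)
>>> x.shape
(7, 3)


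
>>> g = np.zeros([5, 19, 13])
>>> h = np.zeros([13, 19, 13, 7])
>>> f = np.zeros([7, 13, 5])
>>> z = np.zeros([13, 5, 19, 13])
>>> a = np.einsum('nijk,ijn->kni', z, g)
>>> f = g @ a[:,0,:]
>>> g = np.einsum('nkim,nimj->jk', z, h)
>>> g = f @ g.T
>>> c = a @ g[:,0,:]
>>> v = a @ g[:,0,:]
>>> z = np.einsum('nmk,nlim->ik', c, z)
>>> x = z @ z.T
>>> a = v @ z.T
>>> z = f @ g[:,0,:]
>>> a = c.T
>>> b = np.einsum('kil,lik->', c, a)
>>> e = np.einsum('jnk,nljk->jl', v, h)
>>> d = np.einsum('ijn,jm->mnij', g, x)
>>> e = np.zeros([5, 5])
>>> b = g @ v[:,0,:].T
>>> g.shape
(5, 19, 7)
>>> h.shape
(13, 19, 13, 7)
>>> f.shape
(5, 19, 5)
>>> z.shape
(5, 19, 7)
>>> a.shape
(7, 13, 13)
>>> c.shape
(13, 13, 7)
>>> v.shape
(13, 13, 7)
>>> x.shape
(19, 19)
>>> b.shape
(5, 19, 13)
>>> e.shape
(5, 5)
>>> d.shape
(19, 7, 5, 19)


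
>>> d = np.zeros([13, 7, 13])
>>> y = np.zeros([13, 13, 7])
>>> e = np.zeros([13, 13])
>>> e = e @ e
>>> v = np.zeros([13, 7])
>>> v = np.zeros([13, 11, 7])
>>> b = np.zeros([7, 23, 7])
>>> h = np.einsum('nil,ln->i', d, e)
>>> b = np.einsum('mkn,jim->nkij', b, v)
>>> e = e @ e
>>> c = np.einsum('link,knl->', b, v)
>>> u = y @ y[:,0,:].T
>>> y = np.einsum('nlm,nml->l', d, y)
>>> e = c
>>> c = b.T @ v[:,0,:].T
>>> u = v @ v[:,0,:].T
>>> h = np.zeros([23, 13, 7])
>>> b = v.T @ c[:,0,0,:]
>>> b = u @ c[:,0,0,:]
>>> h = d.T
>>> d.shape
(13, 7, 13)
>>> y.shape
(7,)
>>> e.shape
()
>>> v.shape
(13, 11, 7)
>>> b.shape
(13, 11, 13)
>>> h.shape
(13, 7, 13)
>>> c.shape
(13, 11, 23, 13)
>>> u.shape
(13, 11, 13)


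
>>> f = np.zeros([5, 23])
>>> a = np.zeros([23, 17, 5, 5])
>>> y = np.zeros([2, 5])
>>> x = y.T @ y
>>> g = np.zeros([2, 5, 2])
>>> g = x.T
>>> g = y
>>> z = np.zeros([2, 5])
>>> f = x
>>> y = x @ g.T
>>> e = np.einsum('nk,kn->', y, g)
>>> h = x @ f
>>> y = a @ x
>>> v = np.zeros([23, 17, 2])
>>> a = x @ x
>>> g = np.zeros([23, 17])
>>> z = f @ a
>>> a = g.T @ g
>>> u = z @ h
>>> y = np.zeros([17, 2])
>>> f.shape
(5, 5)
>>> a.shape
(17, 17)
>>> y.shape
(17, 2)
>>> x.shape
(5, 5)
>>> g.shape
(23, 17)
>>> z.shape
(5, 5)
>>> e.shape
()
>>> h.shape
(5, 5)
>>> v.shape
(23, 17, 2)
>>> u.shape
(5, 5)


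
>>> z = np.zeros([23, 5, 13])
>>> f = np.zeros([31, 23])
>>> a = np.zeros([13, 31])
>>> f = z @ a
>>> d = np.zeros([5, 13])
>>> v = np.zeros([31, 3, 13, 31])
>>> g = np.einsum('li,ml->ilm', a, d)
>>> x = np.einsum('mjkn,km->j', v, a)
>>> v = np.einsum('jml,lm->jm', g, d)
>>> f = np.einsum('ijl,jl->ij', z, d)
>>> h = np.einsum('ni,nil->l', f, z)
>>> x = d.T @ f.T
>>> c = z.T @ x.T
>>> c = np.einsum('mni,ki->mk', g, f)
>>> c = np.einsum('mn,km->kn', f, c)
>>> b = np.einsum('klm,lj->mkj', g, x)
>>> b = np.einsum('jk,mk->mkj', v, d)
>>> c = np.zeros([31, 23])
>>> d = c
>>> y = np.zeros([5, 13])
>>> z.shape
(23, 5, 13)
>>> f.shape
(23, 5)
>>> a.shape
(13, 31)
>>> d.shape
(31, 23)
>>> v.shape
(31, 13)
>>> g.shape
(31, 13, 5)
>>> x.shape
(13, 23)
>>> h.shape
(13,)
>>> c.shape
(31, 23)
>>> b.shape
(5, 13, 31)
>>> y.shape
(5, 13)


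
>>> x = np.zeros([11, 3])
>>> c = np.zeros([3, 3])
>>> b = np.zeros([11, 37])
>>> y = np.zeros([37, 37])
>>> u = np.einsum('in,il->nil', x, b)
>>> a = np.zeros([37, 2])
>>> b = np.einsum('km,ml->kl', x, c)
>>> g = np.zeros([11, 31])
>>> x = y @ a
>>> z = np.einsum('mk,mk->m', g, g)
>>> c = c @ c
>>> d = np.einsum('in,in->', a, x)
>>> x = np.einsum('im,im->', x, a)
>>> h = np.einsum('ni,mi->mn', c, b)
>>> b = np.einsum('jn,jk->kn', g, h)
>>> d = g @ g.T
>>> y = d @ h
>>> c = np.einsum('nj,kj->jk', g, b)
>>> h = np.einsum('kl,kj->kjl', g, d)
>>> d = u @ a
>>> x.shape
()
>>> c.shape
(31, 3)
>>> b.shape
(3, 31)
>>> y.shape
(11, 3)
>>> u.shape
(3, 11, 37)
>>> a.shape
(37, 2)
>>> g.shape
(11, 31)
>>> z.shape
(11,)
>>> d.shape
(3, 11, 2)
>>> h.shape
(11, 11, 31)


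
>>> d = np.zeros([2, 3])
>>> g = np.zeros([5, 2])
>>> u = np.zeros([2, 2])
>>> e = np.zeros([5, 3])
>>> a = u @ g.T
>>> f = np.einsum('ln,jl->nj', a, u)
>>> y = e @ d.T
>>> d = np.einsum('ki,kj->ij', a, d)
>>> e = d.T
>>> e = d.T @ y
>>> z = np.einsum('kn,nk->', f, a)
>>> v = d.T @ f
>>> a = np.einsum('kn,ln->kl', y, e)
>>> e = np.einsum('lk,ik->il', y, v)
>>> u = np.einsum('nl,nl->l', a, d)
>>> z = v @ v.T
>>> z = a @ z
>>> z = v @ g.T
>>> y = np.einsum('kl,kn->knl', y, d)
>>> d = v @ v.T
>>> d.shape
(3, 3)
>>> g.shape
(5, 2)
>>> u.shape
(3,)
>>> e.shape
(3, 5)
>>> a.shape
(5, 3)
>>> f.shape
(5, 2)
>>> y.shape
(5, 3, 2)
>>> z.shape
(3, 5)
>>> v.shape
(3, 2)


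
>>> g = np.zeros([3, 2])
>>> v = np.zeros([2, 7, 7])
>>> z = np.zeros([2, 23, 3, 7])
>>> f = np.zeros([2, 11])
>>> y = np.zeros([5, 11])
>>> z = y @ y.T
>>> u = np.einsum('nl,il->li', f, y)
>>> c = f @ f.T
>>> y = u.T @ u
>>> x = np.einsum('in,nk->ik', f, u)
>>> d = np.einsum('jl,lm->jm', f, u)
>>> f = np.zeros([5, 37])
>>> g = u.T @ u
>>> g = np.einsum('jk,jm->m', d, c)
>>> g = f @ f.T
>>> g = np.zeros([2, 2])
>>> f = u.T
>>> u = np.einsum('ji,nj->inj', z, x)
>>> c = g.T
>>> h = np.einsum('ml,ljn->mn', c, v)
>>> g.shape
(2, 2)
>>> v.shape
(2, 7, 7)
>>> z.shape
(5, 5)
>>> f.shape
(5, 11)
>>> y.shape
(5, 5)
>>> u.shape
(5, 2, 5)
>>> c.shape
(2, 2)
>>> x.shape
(2, 5)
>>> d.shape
(2, 5)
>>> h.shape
(2, 7)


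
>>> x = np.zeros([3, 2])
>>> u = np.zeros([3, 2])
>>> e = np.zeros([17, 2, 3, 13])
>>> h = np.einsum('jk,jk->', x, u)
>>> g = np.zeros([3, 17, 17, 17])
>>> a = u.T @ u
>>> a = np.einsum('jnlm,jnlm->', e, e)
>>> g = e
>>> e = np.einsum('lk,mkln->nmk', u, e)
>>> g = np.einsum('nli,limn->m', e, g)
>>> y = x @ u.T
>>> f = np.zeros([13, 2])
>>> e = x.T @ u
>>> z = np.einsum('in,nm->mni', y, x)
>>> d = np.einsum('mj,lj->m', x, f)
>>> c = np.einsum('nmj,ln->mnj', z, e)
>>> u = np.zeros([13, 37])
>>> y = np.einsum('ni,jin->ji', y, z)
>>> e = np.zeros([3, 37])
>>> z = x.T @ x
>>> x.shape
(3, 2)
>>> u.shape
(13, 37)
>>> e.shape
(3, 37)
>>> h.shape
()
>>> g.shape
(3,)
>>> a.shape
()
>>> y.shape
(2, 3)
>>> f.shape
(13, 2)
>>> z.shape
(2, 2)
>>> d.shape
(3,)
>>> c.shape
(3, 2, 3)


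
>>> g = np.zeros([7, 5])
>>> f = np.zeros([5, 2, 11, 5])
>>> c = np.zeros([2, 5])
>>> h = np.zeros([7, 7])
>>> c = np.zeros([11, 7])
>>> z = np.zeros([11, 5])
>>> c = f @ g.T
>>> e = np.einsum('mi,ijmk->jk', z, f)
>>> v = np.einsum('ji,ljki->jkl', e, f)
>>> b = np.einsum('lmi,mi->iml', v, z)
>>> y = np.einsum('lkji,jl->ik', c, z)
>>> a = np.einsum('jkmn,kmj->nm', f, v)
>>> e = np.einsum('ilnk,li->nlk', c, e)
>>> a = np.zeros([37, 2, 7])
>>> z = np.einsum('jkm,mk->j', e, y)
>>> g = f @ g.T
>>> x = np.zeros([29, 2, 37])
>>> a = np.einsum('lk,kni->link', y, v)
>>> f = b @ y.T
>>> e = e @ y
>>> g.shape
(5, 2, 11, 7)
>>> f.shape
(5, 11, 7)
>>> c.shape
(5, 2, 11, 7)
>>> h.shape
(7, 7)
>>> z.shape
(11,)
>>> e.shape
(11, 2, 2)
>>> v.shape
(2, 11, 5)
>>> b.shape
(5, 11, 2)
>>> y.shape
(7, 2)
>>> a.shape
(7, 5, 11, 2)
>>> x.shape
(29, 2, 37)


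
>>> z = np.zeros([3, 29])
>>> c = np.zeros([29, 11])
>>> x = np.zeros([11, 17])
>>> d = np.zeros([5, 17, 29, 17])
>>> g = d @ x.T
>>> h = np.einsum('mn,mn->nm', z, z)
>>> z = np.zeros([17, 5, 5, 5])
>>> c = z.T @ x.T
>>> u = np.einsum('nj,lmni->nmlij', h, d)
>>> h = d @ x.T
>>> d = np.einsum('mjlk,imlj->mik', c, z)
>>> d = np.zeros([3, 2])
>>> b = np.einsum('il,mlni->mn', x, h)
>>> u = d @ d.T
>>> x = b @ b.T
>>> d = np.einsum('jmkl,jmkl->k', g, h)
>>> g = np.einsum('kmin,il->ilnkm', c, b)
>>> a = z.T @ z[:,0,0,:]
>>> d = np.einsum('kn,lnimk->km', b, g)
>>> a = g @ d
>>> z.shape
(17, 5, 5, 5)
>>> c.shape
(5, 5, 5, 11)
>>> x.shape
(5, 5)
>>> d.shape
(5, 5)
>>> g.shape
(5, 29, 11, 5, 5)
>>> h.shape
(5, 17, 29, 11)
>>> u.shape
(3, 3)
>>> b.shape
(5, 29)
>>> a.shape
(5, 29, 11, 5, 5)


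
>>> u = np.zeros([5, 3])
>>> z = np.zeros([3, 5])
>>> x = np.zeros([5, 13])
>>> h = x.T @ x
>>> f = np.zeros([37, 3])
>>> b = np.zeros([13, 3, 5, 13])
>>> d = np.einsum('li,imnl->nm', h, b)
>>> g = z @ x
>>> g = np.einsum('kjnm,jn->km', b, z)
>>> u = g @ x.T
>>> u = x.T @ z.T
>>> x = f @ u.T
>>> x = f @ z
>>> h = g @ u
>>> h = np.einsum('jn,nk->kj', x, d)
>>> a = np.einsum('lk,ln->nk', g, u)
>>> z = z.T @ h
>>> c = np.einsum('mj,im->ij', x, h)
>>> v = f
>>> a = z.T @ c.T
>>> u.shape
(13, 3)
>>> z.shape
(5, 37)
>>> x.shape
(37, 5)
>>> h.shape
(3, 37)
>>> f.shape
(37, 3)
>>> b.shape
(13, 3, 5, 13)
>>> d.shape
(5, 3)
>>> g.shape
(13, 13)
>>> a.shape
(37, 3)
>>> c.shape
(3, 5)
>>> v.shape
(37, 3)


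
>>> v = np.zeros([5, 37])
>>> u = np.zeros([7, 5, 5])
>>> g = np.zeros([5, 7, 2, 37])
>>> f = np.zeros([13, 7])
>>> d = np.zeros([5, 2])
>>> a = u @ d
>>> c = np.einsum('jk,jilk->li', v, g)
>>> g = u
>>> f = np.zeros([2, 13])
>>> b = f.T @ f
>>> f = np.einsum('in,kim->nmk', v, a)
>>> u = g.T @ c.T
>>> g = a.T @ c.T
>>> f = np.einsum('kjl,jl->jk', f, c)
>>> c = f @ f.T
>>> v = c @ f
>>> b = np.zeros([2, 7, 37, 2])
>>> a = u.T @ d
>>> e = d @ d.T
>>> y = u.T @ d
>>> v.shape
(2, 37)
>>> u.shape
(5, 5, 2)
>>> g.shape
(2, 5, 2)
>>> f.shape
(2, 37)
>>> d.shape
(5, 2)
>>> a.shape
(2, 5, 2)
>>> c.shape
(2, 2)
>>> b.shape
(2, 7, 37, 2)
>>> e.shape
(5, 5)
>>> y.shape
(2, 5, 2)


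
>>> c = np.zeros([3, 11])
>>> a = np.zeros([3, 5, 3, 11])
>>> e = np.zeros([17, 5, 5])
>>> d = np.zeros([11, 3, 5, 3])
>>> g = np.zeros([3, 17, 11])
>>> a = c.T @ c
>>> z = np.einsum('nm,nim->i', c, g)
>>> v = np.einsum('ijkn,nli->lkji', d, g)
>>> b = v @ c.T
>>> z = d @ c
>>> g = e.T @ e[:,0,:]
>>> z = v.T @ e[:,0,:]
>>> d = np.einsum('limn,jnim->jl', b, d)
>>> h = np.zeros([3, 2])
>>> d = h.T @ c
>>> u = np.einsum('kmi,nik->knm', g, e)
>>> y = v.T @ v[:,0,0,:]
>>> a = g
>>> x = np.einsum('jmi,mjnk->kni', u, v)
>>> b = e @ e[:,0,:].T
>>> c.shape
(3, 11)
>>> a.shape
(5, 5, 5)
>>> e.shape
(17, 5, 5)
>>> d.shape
(2, 11)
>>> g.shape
(5, 5, 5)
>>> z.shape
(11, 3, 5, 5)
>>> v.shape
(17, 5, 3, 11)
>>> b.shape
(17, 5, 17)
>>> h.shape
(3, 2)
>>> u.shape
(5, 17, 5)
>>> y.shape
(11, 3, 5, 11)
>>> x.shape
(11, 3, 5)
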